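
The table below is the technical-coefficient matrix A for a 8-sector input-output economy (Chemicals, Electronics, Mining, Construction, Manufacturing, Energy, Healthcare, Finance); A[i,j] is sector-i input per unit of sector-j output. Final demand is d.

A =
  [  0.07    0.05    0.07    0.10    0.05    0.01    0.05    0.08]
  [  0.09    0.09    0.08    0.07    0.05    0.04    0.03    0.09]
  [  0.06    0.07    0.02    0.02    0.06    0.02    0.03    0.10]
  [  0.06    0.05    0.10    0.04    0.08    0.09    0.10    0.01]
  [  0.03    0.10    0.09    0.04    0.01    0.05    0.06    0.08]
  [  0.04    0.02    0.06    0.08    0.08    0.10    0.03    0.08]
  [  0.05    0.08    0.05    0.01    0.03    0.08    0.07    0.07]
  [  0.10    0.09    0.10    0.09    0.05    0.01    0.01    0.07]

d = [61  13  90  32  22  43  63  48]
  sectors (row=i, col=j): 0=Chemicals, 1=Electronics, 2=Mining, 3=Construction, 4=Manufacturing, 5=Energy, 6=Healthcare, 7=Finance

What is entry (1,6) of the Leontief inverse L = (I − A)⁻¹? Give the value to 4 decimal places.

L[1,6] = 0.0767

Form M = I − A:
  [  0.93   -0.05   -0.07   -0.10   -0.05   -0.01   -0.05   -0.08]
  [ -0.09    0.91   -0.08   -0.07   -0.05   -0.04   -0.03   -0.09]
  [ -0.06   -0.07    0.98   -0.02   -0.06   -0.02   -0.03   -0.10]
  [ -0.06   -0.05   -0.10    0.96   -0.08   -0.09   -0.10   -0.01]
  [ -0.03   -0.10   -0.09   -0.04    0.99   -0.05   -0.06   -0.08]
  [ -0.04   -0.02   -0.06   -0.08   -0.08    0.90   -0.03   -0.08]
  [ -0.05   -0.08   -0.05   -0.01   -0.03   -0.08    0.93   -0.07]
  [ -0.10   -0.09   -0.10   -0.09   -0.05   -0.01   -0.01    0.93]
Leontief inverse L = M⁻¹:
  [  1.1312    0.1157    0.1375    0.1521    0.0979    0.0515    0.0949    0.1449]
  [  0.1603    1.1635    0.1557    0.1326    0.1046    0.0847    0.0767    0.1666]
  [  0.1111    0.1250    1.0762    0.0665    0.0962    0.0499    0.0614    0.1553]
  [  0.1201    0.1184    0.1667    1.0931    0.1307    0.1409    0.1471    0.0859]
  [  0.0904    0.1628    0.1515    0.0907    1.0570    0.0897    0.0974    0.1468]
  [  0.0984    0.0833    0.1286    0.1346    0.1303    1.1476    0.0736    0.1473]
  [  0.1059    0.1388    0.1094    0.0606    0.0739    0.1197    1.1056    0.1348]
  [  0.1678    0.1611    0.1724    0.1491    0.1027    0.0512    0.0564    1.1429]
Total output x = L · d:
  x_0 = 1.1312·61 + 0.1157·13 + 0.1375·90 + 0.1521·32 + 0.0979·22 + 0.0515·43 + 0.0949·63 + 0.1449·48 = 105.0520
  x_1 = 0.1603·61 + 1.1635·13 + 0.1557·90 + 0.1326·32 + 0.1046·22 + 0.0847·43 + 0.0767·63 + 0.1666·48 = 61.9273
  x_2 = 0.1111·61 + 0.1250·13 + 1.0762·90 + 0.0665·32 + 0.0962·22 + 0.0499·43 + 0.0614·63 + 0.1553·48 = 122.9628
  x_3 = 0.1201·61 + 0.1184·13 + 0.1667·90 + 1.0931·32 + 0.1307·22 + 0.1409·43 + 0.1471·63 + 0.0859·48 = 81.1680
  x_4 = 0.0904·61 + 0.1628·13 + 0.1515·90 + 0.0907·32 + 1.0570·22 + 0.0897·43 + 0.0974·63 + 0.1468·48 = 64.4618
  x_5 = 0.0984·61 + 0.0833·13 + 0.1286·90 + 0.1346·32 + 0.1303·22 + 1.1476·43 + 0.0736·63 + 0.1473·48 = 86.8843
  x_6 = 0.1059·61 + 0.1388·13 + 0.1094·90 + 0.0606·32 + 0.0739·22 + 0.1197·43 + 1.1056·63 + 0.1348·48 = 102.9410
  x_7 = 0.1678·61 + 0.1611·13 + 0.1724·90 + 0.1491·32 + 0.1027·22 + 0.0512·43 + 0.0564·63 + 1.1429·48 = 95.4854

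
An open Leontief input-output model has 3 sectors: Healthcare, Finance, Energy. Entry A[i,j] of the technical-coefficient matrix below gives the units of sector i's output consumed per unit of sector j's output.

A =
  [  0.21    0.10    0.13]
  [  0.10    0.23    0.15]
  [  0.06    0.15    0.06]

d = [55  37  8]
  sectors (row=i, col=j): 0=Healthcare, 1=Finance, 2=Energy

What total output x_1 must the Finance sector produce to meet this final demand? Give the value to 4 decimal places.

Form M = I − A:
  [  0.79   -0.10   -0.13]
  [ -0.10    0.77   -0.15]
  [ -0.06   -0.15    0.94]
Leontief inverse L = M⁻¹:
  [  1.3090    0.2118    0.2148]
  [  0.1922    1.3715    0.2454]
  [  0.1142    0.2324    1.1167]
Total output x = L · d:
  x_0 = 1.3090·55 + 0.2118·37 + 0.2148·8 = 81.5494
  x_1 = 0.1922·55 + 1.3715·37 + 0.2454·8 = 63.2819
  x_2 = 0.1142·55 + 0.2324·37 + 1.1167·8 = 23.8141

63.2819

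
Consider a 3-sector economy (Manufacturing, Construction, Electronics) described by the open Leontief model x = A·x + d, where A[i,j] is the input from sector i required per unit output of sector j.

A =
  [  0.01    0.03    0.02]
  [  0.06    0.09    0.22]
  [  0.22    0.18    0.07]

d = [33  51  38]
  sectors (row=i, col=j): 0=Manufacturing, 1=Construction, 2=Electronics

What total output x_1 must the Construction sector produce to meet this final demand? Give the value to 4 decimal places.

73.9200

Form M = I − A:
  [  0.99   -0.03   -0.02]
  [ -0.06    0.91   -0.22]
  [ -0.22   -0.18    0.93]
Leontief inverse L = M⁻¹:
  [  1.0195    0.0398    0.0313]
  [  0.1317    1.1580    0.2768]
  [  0.2667    0.2335    1.1363]
Total output x = L · d:
  x_0 = 1.0195·33 + 0.0398·51 + 0.0313·38 = 36.8640
  x_1 = 0.1317·33 + 1.1580·51 + 0.2768·38 = 73.9200
  x_2 = 0.2667·33 + 0.2335·51 + 1.1363·38 = 63.8878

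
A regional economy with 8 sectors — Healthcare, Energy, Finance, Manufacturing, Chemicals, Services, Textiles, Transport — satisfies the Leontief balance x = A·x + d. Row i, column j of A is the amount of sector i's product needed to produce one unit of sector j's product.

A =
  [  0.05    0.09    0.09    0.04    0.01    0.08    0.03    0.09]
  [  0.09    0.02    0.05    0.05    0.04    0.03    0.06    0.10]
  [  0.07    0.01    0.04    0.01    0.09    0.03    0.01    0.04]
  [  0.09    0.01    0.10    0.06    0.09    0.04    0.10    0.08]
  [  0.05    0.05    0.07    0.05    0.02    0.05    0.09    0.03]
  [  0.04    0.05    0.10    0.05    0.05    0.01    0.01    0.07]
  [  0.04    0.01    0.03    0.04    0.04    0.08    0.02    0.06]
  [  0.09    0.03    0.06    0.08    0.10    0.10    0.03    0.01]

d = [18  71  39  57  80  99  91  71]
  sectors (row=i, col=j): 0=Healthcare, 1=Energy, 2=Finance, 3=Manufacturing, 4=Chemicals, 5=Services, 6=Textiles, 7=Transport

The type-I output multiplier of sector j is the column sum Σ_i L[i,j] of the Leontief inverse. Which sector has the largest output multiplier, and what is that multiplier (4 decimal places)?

Finance (1.9422)

Form M = I − A:
  [  0.95   -0.09   -0.09   -0.04   -0.01   -0.08   -0.03   -0.09]
  [ -0.09    0.98   -0.05   -0.05   -0.04   -0.03   -0.06   -0.10]
  [ -0.07   -0.01    0.96   -0.01   -0.09   -0.03   -0.01   -0.04]
  [ -0.09   -0.01   -0.10    0.94   -0.09   -0.04   -0.10   -0.08]
  [ -0.05   -0.05   -0.07   -0.05    0.98   -0.05   -0.09   -0.03]
  [ -0.04   -0.05   -0.10   -0.05   -0.05    0.99   -0.01   -0.07]
  [ -0.04   -0.01   -0.03   -0.04   -0.04   -0.08    0.98   -0.06]
  [ -0.09   -0.03   -0.06   -0.08   -0.10   -0.10   -0.03    0.99]
Leontief inverse L = M⁻¹:
  [  1.1061    0.1181    0.1458    0.0790    0.0597    0.1226    0.0616    0.1390]
  [  0.1402    1.0487    0.1027    0.0874    0.0839    0.0759    0.0913    0.1433]
  [  0.1020    0.0320    1.0763    0.0340    0.1156    0.0586    0.0328    0.0684]
  [  0.1512    0.0446    0.1647    1.1045    0.1441    0.0953    0.1400    0.1337]
  [  0.0943    0.0725    0.1155    0.0812    1.0590    0.0869    0.1172    0.0725]
  [  0.0854    0.0717    0.1434    0.0801    0.0901    1.0452    0.0388    0.1062]
  [  0.0755    0.0310    0.0706    0.0674    0.0722    0.1090    1.0428    0.0914]
  [  0.1436    0.0636    0.1232    0.1195    0.1449    0.1423    0.0690    1.0629]
Total output x = L · d:
  x_0 = 1.1061·18 + 0.1181·71 + 0.1458·39 + 0.0790·57 + 0.0597·80 + 0.1226·99 + 0.0616·91 + 0.1390·71 = 70.8756
  x_1 = 0.1402·18 + 1.0487·71 + 0.1027·39 + 0.0874·57 + 0.0839·80 + 0.0759·99 + 0.0913·91 + 0.1433·71 = 118.6821
  x_2 = 0.1020·18 + 0.0320·71 + 1.0763·39 + 0.0340·57 + 0.1156·80 + 0.0586·99 + 0.0328·91 + 0.0684·71 = 70.9117
  x_3 = 0.1512·18 + 0.0446·71 + 0.1647·39 + 1.1045·57 + 0.1441·80 + 0.0953·99 + 0.1400·91 + 0.1337·71 = 118.4677
  x_4 = 0.0943·18 + 0.0725·71 + 0.1155·39 + 0.0812·57 + 1.0590·80 + 0.0869·99 + 0.1172·91 + 0.0725·71 = 125.1077
  x_5 = 0.0854·18 + 0.0717·71 + 0.1434·39 + 0.0801·57 + 0.0901·80 + 1.0452·99 + 0.0388·91 + 0.1062·71 = 138.5353
  x_6 = 0.0755·18 + 0.0310·71 + 0.0706·39 + 0.0674·57 + 0.0722·80 + 0.1090·99 + 1.0428·91 + 0.0914·71 = 128.1056
  x_7 = 0.1436·18 + 0.0636·71 + 0.1232·39 + 0.1195·57 + 0.1449·80 + 0.1423·99 + 0.0690·91 + 1.0629·71 = 126.1403
Output multipliers (column sums of L):
  Healthcare: 1.8983
  Energy: 1.4822
  Finance: 1.9422
  Manufacturing: 1.6530
  Chemicals: 1.7695
  Services: 1.7358
  Textiles: 1.5936
  Transport: 1.8174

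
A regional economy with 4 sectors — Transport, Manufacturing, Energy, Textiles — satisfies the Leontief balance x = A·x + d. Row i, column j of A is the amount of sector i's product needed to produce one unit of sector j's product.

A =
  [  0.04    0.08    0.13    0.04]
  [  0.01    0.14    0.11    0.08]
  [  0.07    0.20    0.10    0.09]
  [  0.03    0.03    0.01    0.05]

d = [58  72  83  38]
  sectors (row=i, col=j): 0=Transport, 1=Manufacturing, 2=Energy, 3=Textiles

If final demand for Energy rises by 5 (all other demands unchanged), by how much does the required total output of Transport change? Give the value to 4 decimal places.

0.8540

Form M = I − A:
  [  0.96   -0.08   -0.13   -0.04]
  [ -0.01    0.86   -0.11   -0.08]
  [ -0.07   -0.20    0.90   -0.09]
  [ -0.03   -0.03   -0.01    0.95]
Leontief inverse L = M⁻¹:
  [  1.0579    0.1407    0.1708    0.0726]
  [  0.0273    1.2049    0.1525    0.1171]
  [  0.0919    0.2832    1.1605    0.1377]
  [  0.0352    0.0455    0.0224    1.0601]
Total output x = L · d:
  x_0 = 1.0579·58 + 0.1407·72 + 0.1708·83 + 0.0726·38 = 88.4167
  x_1 = 0.0273·58 + 1.2049·72 + 0.1525·83 + 0.1171·38 = 105.4437
  x_2 = 0.0919·58 + 0.2832·72 + 1.1605·83 + 0.1377·38 = 127.2772
  x_3 = 0.0352·58 + 0.0455·72 + 0.0224·83 + 1.0601·38 = 47.4617
Δx_0 = L[0,2] · Δd_2 = 0.1708 · 5 = 0.8540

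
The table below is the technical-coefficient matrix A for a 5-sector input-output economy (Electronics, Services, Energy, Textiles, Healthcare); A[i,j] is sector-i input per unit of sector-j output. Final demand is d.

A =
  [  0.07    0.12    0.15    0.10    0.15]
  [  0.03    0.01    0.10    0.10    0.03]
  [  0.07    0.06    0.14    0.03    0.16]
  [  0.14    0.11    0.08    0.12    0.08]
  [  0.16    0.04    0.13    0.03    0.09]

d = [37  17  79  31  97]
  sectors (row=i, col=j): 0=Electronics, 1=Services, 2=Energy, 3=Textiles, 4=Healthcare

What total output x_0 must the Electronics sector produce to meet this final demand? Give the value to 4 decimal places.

100.1125

Form M = I − A:
  [  0.93   -0.12   -0.15   -0.10   -0.15]
  [ -0.03    0.99   -0.10   -0.10   -0.03]
  [ -0.07   -0.06    0.86   -0.03   -0.16]
  [ -0.14   -0.11   -0.08    0.88   -0.08]
  [ -0.16   -0.04   -0.13   -0.03    0.91]
Leontief inverse L = M⁻¹:
  [  1.1744    0.1895    0.2831    0.1737    0.2649]
  [  0.0819    1.0487    0.1624    0.1370    0.0887]
  [  0.1540    0.1138    1.2492    0.0817    0.2560]
  [  0.2329    0.1808    0.2009    1.1965    0.1849]
  [  0.2398    0.1016    0.2420    0.0877    1.1920]
Total output x = L · d:
  x_0 = 1.1744·37 + 0.1895·17 + 0.2831·79 + 0.1737·31 + 0.2649·97 = 100.1125
  x_1 = 0.0819·37 + 1.0487·17 + 0.1624·79 + 0.1370·31 + 0.0887·97 = 46.5374
  x_2 = 0.1540·37 + 0.1138·17 + 1.2492·79 + 0.0817·31 + 0.2560·97 = 133.6831
  x_3 = 0.2329·37 + 0.1808·17 + 0.2009·79 + 1.1965·31 + 0.1849·97 = 82.5846
  x_4 = 0.2398·37 + 0.1016·17 + 0.2420·79 + 0.0877·31 + 1.1920·97 = 148.0614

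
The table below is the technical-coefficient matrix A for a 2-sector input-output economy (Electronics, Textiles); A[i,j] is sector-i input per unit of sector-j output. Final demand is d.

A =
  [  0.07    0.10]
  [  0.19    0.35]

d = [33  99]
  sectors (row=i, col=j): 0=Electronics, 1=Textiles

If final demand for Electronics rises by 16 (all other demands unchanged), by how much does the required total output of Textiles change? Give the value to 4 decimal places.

Form M = I − A:
  [  0.93   -0.10]
  [ -0.19    0.65]
Leontief inverse L = M⁻¹:
  [  1.1102    0.1708]
  [  0.3245    1.5884]
Total output x = L · d:
  x_0 = 1.1102·33 + 0.1708·99 = 53.5440
  x_1 = 0.3245·33 + 1.5884·99 = 167.9590
Δx_1 = L[1,0] · Δd_0 = 0.3245 · 16 = 5.1921

5.1921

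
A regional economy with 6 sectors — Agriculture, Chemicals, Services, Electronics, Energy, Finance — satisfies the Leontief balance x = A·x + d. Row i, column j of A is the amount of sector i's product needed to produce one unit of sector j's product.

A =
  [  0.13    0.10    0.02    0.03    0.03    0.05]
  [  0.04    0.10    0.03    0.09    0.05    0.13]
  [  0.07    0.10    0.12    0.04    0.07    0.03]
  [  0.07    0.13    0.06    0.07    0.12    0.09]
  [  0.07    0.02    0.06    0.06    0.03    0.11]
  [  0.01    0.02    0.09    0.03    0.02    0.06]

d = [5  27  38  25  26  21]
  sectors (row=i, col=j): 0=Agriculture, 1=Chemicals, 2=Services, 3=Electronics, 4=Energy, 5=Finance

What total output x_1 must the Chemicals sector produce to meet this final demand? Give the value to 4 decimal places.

Form M = I − A:
  [  0.87   -0.10   -0.02   -0.03   -0.03   -0.05]
  [ -0.04    0.90   -0.03   -0.09   -0.05   -0.13]
  [ -0.07   -0.10    0.88   -0.04   -0.07   -0.03]
  [ -0.07   -0.13   -0.06    0.93   -0.12   -0.09]
  [ -0.07   -0.02   -0.06   -0.06    0.97   -0.11]
  [ -0.01   -0.02   -0.09   -0.03   -0.02    0.94]
Leontief inverse L = M⁻¹:
  [  1.1708    0.1478    0.0496    0.0610    0.0570    0.0968]
  [  0.0786    1.1530    0.0751    0.1290    0.0871    0.1886]
  [  0.1171    0.1582    1.1659    0.0789    0.1074    0.0854]
  [  0.1232    0.1952    0.1136    1.1189    0.1639    0.1635]
  [  0.1045    0.0618    0.0978    0.0867    1.0582    0.1494]
  [  0.0315    0.0488    0.1195    0.0485    0.0405    1.0854]
Total output x = L · d:
  x_0 = 1.1708·5 + 0.1478·27 + 0.0496·38 + 0.0610·25 + 0.0570·26 + 0.0968·21 = 16.7689
  x_1 = 0.0786·5 + 1.1530·27 + 0.0751·38 + 0.1290·25 + 0.0871·26 + 0.1886·21 = 43.8295
  x_2 = 0.1171·5 + 0.1582·27 + 1.1659·38 + 0.0789·25 + 0.1074·26 + 0.0854·21 = 55.7211
  x_3 = 0.1232·5 + 0.1952·27 + 0.1136·38 + 1.1189·25 + 0.1639·26 + 0.1635·21 = 45.8696
  x_4 = 0.1045·5 + 0.0618·27 + 0.0978·38 + 0.0867·25 + 1.0582·26 + 0.1494·21 = 38.7258
  x_5 = 0.0315·5 + 0.0488·27 + 0.1195·38 + 0.0485·25 + 0.0405·26 + 1.0854·21 = 31.0742

43.8295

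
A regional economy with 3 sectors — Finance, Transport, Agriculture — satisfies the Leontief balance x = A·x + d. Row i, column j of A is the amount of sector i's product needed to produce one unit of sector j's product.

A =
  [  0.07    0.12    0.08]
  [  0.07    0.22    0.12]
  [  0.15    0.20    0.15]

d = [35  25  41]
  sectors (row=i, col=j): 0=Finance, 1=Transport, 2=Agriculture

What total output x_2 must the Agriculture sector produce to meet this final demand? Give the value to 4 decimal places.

68.0290

Form M = I − A:
  [  0.93   -0.12   -0.08]
  [ -0.07    0.78   -0.12]
  [ -0.15   -0.20    0.85]
Leontief inverse L = M⁻¹:
  [  1.1123    0.2054    0.1337]
  [  0.1349    1.3551    0.2040]
  [  0.2280    0.3551    1.2481]
Total output x = L · d:
  x_0 = 1.1123·35 + 0.2054·25 + 0.1337·41 = 49.5462
  x_1 = 0.1349·35 + 1.3551·25 + 0.2040·41 = 46.9637
  x_2 = 0.2280·35 + 0.3551·25 + 1.2481·41 = 68.0290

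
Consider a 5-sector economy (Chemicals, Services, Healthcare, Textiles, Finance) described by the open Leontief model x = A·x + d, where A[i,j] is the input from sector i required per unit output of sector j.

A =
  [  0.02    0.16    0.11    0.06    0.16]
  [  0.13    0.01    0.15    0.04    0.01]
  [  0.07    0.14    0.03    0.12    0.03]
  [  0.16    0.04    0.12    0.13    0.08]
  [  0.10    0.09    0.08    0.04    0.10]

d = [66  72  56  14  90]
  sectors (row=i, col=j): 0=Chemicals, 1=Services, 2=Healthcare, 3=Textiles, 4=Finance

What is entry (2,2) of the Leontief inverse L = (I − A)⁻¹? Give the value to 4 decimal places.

L[2,2] = 1.1050

Form M = I − A:
  [  0.98   -0.16   -0.11   -0.06   -0.16]
  [ -0.13    0.99   -0.15   -0.04   -0.01]
  [ -0.07   -0.14    0.97   -0.12   -0.03]
  [ -0.16   -0.04   -0.12    0.87   -0.08]
  [ -0.10   -0.09   -0.08   -0.04    0.90]
Leontief inverse L = M⁻¹:
  [  1.1073    0.2312    0.1945    0.1238    0.2169]
  [  0.1784    1.0767    0.2030    0.0925    0.0587]
  [  0.1412    0.1934    1.1050    0.1747    0.0796]
  [  0.2464    0.1331    0.2113    1.2090    0.1598]
  [  0.1644    0.1565    0.1495    0.0923    1.1553]
Total output x = L · d:
  x_0 = 1.1073·66 + 0.2312·72 + 0.1945·56 + 0.1238·14 + 0.2169·90 = 121.8778
  x_1 = 0.1784·66 + 1.0767·72 + 0.2030·56 + 0.0925·14 + 0.0587·90 = 107.2444
  x_2 = 0.1412·66 + 0.1934·72 + 1.1050·56 + 0.1747·14 + 0.0796·90 = 94.7390
  x_3 = 0.2464·66 + 0.1331·72 + 0.2113·56 + 1.2090·14 + 0.1598·90 = 68.9876
  x_4 = 0.1644·66 + 0.1565·72 + 0.1495·56 + 0.0923·14 + 1.1553·90 = 135.7538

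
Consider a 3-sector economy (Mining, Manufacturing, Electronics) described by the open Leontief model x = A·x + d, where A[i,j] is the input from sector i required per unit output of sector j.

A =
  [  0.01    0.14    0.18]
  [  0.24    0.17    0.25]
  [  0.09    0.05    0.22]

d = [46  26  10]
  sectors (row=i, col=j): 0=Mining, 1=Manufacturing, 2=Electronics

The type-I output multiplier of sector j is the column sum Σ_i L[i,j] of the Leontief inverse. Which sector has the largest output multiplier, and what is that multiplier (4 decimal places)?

Form M = I − A:
  [  0.99   -0.14   -0.18]
  [ -0.24    0.83   -0.25]
  [ -0.09   -0.05    0.78]
Leontief inverse L = M⁻¹:
  [  1.0879    0.2025    0.3160]
  [  0.3593    1.2954    0.4981]
  [  0.1486    0.1064    1.3504]
Total output x = L · d:
  x_0 = 1.0879·46 + 0.2025·26 + 0.3160·10 = 58.4705
  x_1 = 0.3593·46 + 1.2954·26 + 0.4981·10 = 55.1918
  x_2 = 0.1486·46 + 0.1064·26 + 1.3504·10 = 23.1050
Output multipliers (column sums of L):
  Mining: 1.5958
  Manufacturing: 1.6044
  Electronics: 2.1645

Electronics (2.1645)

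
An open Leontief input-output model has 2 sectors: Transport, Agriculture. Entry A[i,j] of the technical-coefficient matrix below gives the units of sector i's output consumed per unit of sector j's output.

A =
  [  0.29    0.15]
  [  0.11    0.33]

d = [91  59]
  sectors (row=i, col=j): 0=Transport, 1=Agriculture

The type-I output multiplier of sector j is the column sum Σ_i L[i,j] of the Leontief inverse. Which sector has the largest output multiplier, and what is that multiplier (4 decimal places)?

Form M = I − A:
  [  0.71   -0.15]
  [ -0.11    0.67]
Leontief inverse L = M⁻¹:
  [  1.4591    0.3267]
  [  0.2395    1.5462]
Total output x = L · d:
  x_0 = 1.4591·91 + 0.3267·59 = 152.0470
  x_1 = 0.2395·91 + 1.5462·59 = 113.0226
Output multipliers (column sums of L):
  Transport: 1.6986
  Agriculture: 1.8728

Agriculture (1.8728)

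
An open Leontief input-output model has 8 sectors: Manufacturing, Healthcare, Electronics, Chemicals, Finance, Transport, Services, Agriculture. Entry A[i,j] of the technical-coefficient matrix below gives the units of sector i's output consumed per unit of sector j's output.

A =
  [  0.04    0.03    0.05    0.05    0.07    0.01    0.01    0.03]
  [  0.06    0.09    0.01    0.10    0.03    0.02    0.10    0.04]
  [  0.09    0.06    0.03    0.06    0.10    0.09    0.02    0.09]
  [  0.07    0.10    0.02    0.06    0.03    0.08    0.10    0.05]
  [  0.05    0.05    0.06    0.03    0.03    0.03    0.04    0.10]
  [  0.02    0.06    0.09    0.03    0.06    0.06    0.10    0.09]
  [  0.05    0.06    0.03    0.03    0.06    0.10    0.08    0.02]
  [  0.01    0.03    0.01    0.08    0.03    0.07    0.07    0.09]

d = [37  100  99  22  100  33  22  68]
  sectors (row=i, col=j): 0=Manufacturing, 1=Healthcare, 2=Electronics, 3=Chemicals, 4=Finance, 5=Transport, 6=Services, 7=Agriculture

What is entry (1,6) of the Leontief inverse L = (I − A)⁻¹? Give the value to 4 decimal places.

Form M = I − A:
  [  0.96   -0.03   -0.05   -0.05   -0.07   -0.01   -0.01   -0.03]
  [ -0.06    0.91   -0.01   -0.10   -0.03   -0.02   -0.10   -0.04]
  [ -0.09   -0.06    0.97   -0.06   -0.10   -0.09   -0.02   -0.09]
  [ -0.07   -0.10   -0.02    0.94   -0.03   -0.08   -0.10   -0.05]
  [ -0.05   -0.05   -0.06   -0.03    0.97   -0.03   -0.04   -0.10]
  [ -0.02   -0.06   -0.09   -0.03   -0.06    0.94   -0.10   -0.09]
  [ -0.05   -0.06   -0.03   -0.03   -0.06   -0.10    0.92   -0.02]
  [ -0.01   -0.03   -0.01   -0.08   -0.03   -0.07   -0.07    0.91]
Leontief inverse L = M⁻¹:
  [  1.0662    0.0609    0.0686    0.0786    0.0952    0.0381    0.0414    0.0641]
  [  0.0993    1.1417    0.0359    0.1454    0.0671    0.0663    0.1581    0.0824]
  [  0.1318    0.1147    1.0673    0.1121    0.1451    0.1404    0.0825    0.1527]
  [  0.1120    0.1562    0.0532    1.1103    0.0743    0.1316    0.1653    0.1016]
  [  0.0813    0.0894    0.0831    0.0704    1.0644    0.0705    0.0850    0.1445]
  [  0.0634    0.1142    0.1229    0.0803    0.1070    1.1173    0.1620    0.1495]
  [  0.0854    0.1064    0.0622    0.0695    0.0991    0.1438    1.1334    0.0675]
  [  0.0404    0.0732    0.0353    0.1183    0.0623    0.1151    0.1236    1.1344]
Total output x = L · d:
  x_0 = 1.0662·37 + 0.0609·100 + 0.0686·99 + 0.0786·22 + 0.0952·100 + 0.0381·33 + 0.0414·22 + 0.0641·68 = 70.1051
  x_1 = 0.0993·37 + 1.1417·100 + 0.0359·99 + 0.1454·22 + 0.0671·100 + 0.0663·33 + 0.1581·22 + 0.0824·68 = 142.5793
  x_2 = 0.1318·37 + 0.1147·100 + 1.0673·99 + 0.1121·22 + 0.1451·100 + 0.1404·33 + 0.0825·22 + 0.1527·68 = 155.8198
  x_3 = 0.1120·37 + 0.1562·100 + 0.0532·99 + 1.1103·22 + 0.0743·100 + 0.1316·33 + 0.1653·22 + 0.1016·68 = 71.7814
  x_4 = 0.0813·37 + 0.0894·100 + 0.0831·99 + 0.0704·22 + 1.0644·100 + 0.0705·33 + 0.0850·22 + 0.1445·68 = 142.1795
  x_5 = 0.0634·37 + 0.1142·100 + 0.1229·99 + 0.0803·22 + 0.1070·100 + 1.1173·33 + 0.1620·22 + 0.1495·68 = 89.0044
  x_6 = 0.0854·37 + 0.1064·100 + 0.0622·99 + 0.0695·22 + 0.0991·100 + 0.1438·33 + 1.1334·22 + 0.0675·68 = 65.6688
  x_7 = 0.0404·37 + 0.0732·100 + 0.0353·99 + 0.1183·22 + 0.0623·100 + 0.1151·33 + 0.1236·22 + 1.1344·68 = 104.8040

L[1,6] = 0.1581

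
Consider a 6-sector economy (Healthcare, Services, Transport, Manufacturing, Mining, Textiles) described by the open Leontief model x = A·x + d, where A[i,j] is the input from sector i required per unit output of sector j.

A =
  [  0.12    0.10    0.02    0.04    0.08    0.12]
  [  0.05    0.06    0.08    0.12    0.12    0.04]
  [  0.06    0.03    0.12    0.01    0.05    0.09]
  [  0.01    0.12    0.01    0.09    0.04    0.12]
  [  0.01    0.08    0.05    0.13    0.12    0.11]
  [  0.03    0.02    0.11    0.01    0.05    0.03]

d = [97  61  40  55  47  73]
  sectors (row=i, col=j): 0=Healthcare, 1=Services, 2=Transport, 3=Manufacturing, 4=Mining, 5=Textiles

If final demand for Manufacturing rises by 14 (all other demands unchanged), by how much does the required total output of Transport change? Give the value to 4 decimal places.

0.5564

Form M = I − A:
  [  0.88   -0.10   -0.02   -0.04   -0.08   -0.12]
  [ -0.05    0.94   -0.08   -0.12   -0.12   -0.04]
  [ -0.06   -0.03    0.88   -0.01   -0.05   -0.09]
  [ -0.01   -0.12   -0.01    0.91   -0.04   -0.12]
  [ -0.01   -0.08   -0.05   -0.13    0.88   -0.11]
  [ -0.03   -0.02   -0.11   -0.01   -0.05    0.97]
Leontief inverse L = M⁻¹:
  [  1.1591    0.1540    0.0728    0.0949    0.1453    0.1847]
  [  0.0802    1.1172    0.1296    0.1794    0.1814    0.1108]
  [  0.0893    0.0626    1.1670    0.0397    0.0926    0.1373]
  [  0.0325    0.1614    0.0542    1.1368    0.0892    0.1664]
  [  0.0366    0.1362    0.1048    0.1917    1.1830    0.1777]
  [  0.0498    0.0436    0.1432    0.0327    0.0806    1.0654]
Total output x = L · d:
  x_0 = 1.1591·97 + 0.1540·61 + 0.0728·40 + 0.0949·55 + 0.1453·47 + 0.1847·73 = 150.2710
  x_1 = 0.0802·97 + 1.1172·61 + 0.1296·40 + 0.1794·55 + 0.1814·47 + 0.1108·73 = 107.5938
  x_2 = 0.0893·97 + 0.0626·61 + 1.1670·40 + 0.0397·55 + 0.0926·47 + 0.1373·73 = 75.7219
  x_3 = 0.0325·97 + 0.1614·61 + 0.0542·40 + 1.1368·55 + 0.0892·47 + 0.1664·73 = 94.0308
  x_4 = 0.0366·97 + 0.1362·61 + 0.1048·40 + 0.1917·55 + 1.1830·47 + 0.1777·73 = 95.1645
  x_5 = 0.0498·97 + 0.0436·61 + 0.1432·40 + 0.0327·55 + 0.0806·47 + 1.0654·73 = 96.5855
Δx_2 = L[2,3] · Δd_3 = 0.0397 · 14 = 0.5564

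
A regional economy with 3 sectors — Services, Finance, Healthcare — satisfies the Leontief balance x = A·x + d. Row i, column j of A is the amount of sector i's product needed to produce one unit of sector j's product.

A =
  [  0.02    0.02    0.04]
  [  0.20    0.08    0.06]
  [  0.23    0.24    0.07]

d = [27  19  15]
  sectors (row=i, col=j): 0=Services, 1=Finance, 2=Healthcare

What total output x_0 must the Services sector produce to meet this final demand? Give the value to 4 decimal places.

Form M = I − A:
  [  0.98   -0.02   -0.04]
  [ -0.20    0.92   -0.06]
  [ -0.23   -0.24    0.93]
Leontief inverse L = M⁻¹:
  [  1.0385    0.0348    0.0469]
  [  0.2467    1.1138    0.0825]
  [  0.3205    0.2961    1.1082]
Total output x = L · d:
  x_0 = 1.0385·27 + 0.0348·19 + 0.0469·15 = 29.4053
  x_1 = 0.2467·27 + 1.1138·19 + 0.0825·15 = 29.0599
  x_2 = 0.3205·27 + 0.2961·19 + 1.1082·15 = 30.9006

29.4053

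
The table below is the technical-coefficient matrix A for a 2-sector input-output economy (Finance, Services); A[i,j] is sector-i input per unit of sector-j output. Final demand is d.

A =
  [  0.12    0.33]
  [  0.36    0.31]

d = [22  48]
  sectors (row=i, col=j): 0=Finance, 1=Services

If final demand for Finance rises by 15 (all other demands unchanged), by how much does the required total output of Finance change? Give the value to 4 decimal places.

Form M = I − A:
  [  0.88   -0.33]
  [ -0.36    0.69]
Leontief inverse L = M⁻¹:
  [  1.4128    0.6757]
  [  0.7371    1.8018]
Total output x = L · d:
  x_0 = 1.4128·22 + 0.6757·48 = 63.5135
  x_1 = 0.7371·22 + 1.8018·48 = 102.7027
Δx_0 = L[0,0] · Δd_0 = 1.4128 · 15 = 21.1916

21.1916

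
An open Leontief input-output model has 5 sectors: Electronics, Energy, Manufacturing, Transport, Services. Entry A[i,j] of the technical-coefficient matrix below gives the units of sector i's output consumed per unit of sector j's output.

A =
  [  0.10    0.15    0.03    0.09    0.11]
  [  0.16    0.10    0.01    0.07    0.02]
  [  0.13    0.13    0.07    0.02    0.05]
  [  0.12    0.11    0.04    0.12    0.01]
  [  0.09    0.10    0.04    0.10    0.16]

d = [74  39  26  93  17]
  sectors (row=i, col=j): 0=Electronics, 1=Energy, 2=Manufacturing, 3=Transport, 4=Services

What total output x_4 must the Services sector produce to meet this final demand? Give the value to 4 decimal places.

Form M = I − A:
  [  0.90   -0.15   -0.03   -0.09   -0.11]
  [ -0.16    0.90   -0.01   -0.07   -0.02]
  [ -0.13   -0.13    0.93   -0.02   -0.05]
  [ -0.12   -0.11   -0.04    0.88   -0.01]
  [ -0.09   -0.10   -0.04   -0.10    0.84]
Leontief inverse L = M⁻¹:
  [  1.2016    0.2470    0.0557    0.1629    0.1685]
  [  0.2363    1.1768    0.0283    0.1255    0.0621]
  [  0.2157    0.2139    1.0920    0.0752    0.0992]
  [  0.2054    0.1928    0.0616    1.1797    0.0492]
  [  0.1916    0.1997    0.0687    0.1764    1.2265]
Total output x = L · d:
  x_0 = 1.2016·74 + 0.2470·39 + 0.0557·26 + 0.1629·93 + 0.1685·17 = 118.0179
  x_1 = 0.2363·74 + 1.1768·39 + 0.0283·26 + 0.1255·93 + 0.0621·17 = 76.8414
  x_2 = 0.2157·74 + 0.2139·39 + 1.0920·26 + 0.0752·93 + 0.0992·17 = 61.3757
  x_3 = 0.2054·74 + 0.1928·39 + 0.0616·26 + 1.1797·93 + 0.0492·17 = 134.8634
  x_4 = 0.1916·74 + 0.1997·39 + 0.0687·26 + 0.1764·93 + 1.2265·17 = 61.0085

61.0085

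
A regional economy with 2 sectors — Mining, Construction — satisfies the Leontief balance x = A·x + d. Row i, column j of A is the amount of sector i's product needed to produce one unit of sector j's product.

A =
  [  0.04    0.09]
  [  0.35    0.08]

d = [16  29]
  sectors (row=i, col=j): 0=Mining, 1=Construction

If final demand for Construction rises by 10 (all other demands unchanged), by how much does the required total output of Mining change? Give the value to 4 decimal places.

Form M = I − A:
  [  0.96   -0.09]
  [ -0.35    0.92]
Leontief inverse L = M⁻¹:
  [  1.0802    0.1057]
  [  0.4109    1.1272]
Total output x = L · d:
  x_0 = 1.0802·16 + 0.1057·29 = 20.3475
  x_1 = 0.4109·16 + 1.1272·29 = 39.2627
Δx_0 = L[0,1] · Δd_1 = 0.1057 · 10 = 1.0567

1.0567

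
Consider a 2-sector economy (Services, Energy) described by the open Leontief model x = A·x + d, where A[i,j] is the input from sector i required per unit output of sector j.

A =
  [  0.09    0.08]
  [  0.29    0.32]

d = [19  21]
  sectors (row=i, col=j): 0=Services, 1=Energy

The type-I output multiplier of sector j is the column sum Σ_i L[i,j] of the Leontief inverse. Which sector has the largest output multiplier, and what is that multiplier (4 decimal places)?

Energy (1.6622)

Form M = I − A:
  [  0.91   -0.08]
  [ -0.29    0.68]
Leontief inverse L = M⁻¹:
  [  1.1417    0.1343]
  [  0.4869    1.5279]
Total output x = L · d:
  x_0 = 1.1417·19 + 0.1343·21 = 24.5131
  x_1 = 0.4869·19 + 1.5279·21 = 41.3365
Output multipliers (column sums of L):
  Services: 1.6286
  Energy: 1.6622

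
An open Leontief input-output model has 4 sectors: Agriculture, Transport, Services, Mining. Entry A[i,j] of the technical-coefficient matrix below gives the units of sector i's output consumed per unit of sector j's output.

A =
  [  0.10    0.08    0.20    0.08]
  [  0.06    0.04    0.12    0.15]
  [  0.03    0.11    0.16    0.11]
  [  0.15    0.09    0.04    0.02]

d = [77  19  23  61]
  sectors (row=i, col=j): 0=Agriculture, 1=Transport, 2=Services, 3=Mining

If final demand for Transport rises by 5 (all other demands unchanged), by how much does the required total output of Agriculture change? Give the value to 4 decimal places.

Form M = I − A:
  [  0.90   -0.08   -0.20   -0.08]
  [ -0.06    0.96   -0.12   -0.15]
  [ -0.03   -0.11    0.84   -0.11]
  [ -0.15   -0.09   -0.04    0.98]
Leontief inverse L = M⁻¹:
  [  1.1560    0.1452    0.3032    0.1506]
  [  0.1121    1.0916    0.1921    0.1978]
  [  0.0809    0.1650    1.2415    0.1712]
  [  0.1905    0.1292    0.1147    1.0686]
Total output x = L · d:
  x_0 = 1.1560·77 + 0.1452·19 + 0.3032·23 + 0.1506·61 = 107.9306
  x_1 = 0.1121·77 + 1.0916·19 + 0.1921·23 + 0.1978·61 = 45.8564
  x_2 = 0.0809·77 + 0.1650·19 + 1.2415·23 + 0.1712·61 = 48.3651
  x_3 = 0.1905·77 + 0.1292·19 + 0.1147·23 + 1.0686·61 = 84.9503
Δx_0 = L[0,1] · Δd_1 = 0.1452 · 5 = 0.7259

0.7259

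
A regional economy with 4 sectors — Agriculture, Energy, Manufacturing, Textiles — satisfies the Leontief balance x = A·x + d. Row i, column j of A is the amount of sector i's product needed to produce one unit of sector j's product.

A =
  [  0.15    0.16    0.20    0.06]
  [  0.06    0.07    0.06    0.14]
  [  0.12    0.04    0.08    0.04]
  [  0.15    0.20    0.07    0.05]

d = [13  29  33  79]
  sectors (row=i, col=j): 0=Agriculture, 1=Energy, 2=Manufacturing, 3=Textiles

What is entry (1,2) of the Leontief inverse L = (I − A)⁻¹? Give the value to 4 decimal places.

L[1,2] = 0.1163

Form M = I − A:
  [  0.85   -0.16   -0.20   -0.06]
  [ -0.06    0.93   -0.06   -0.14]
  [ -0.12   -0.04    0.92   -0.04]
  [ -0.15   -0.20   -0.07    0.95]
Leontief inverse L = M⁻¹:
  [  1.2601    0.2577    0.3006    0.1302]
  [  0.1290    1.1414    0.1163    0.1813]
  [  0.1804    0.0958    1.1380    0.0734]
  [  0.2394    0.2881    0.1558    1.1168]
Total output x = L · d:
  x_0 = 1.2601·13 + 0.2577·29 + 0.3006·33 + 0.1302·79 = 44.0643
  x_1 = 0.1290·13 + 1.1414·29 + 0.1163·33 + 0.1813·79 = 52.9342
  x_2 = 0.1804·13 + 0.0958·29 + 1.1380·33 + 0.0734·79 = 48.4765
  x_3 = 0.2394·13 + 0.2881·29 + 0.1558·33 + 1.1168·79 = 104.8314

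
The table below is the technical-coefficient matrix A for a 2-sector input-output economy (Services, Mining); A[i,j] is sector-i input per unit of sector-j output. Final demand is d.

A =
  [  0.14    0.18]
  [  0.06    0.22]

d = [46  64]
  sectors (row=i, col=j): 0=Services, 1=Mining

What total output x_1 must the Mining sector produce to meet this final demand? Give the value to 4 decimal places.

87.5758

Form M = I − A:
  [  0.86   -0.18]
  [ -0.06    0.78]
Leontief inverse L = M⁻¹:
  [  1.1818    0.2727]
  [  0.0909    1.3030]
Total output x = L · d:
  x_0 = 1.1818·46 + 0.2727·64 = 71.8182
  x_1 = 0.0909·46 + 1.3030·64 = 87.5758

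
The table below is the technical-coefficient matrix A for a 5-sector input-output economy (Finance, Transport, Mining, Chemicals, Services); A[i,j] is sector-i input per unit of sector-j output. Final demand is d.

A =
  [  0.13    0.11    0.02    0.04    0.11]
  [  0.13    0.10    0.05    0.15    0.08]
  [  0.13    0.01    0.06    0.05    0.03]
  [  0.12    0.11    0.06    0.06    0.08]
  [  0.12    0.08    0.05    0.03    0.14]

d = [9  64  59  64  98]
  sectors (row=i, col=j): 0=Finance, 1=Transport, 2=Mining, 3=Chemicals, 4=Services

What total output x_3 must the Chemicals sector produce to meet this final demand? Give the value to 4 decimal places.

104.5198

Form M = I − A:
  [  0.87   -0.11   -0.02   -0.04   -0.11]
  [ -0.13    0.90   -0.05   -0.15   -0.08]
  [ -0.13   -0.01    0.94   -0.05   -0.03]
  [ -0.12   -0.11   -0.06    0.94   -0.08]
  [ -0.12   -0.08   -0.05   -0.03    0.86]
Leontief inverse L = M⁻¹:
  [  1.2209    0.1769    0.0508    0.0887    0.1826]
  [  0.2414    1.1817    0.0900    0.2088    0.1634]
  [  0.1895    0.0510    1.0793    0.0760    0.0737]
  [  0.2142    0.1763    0.0928    1.1108    0.1504]
  [  0.2113    0.1437    0.0814    0.0750    1.2130]
Total output x = L · d:
  x_0 = 1.2209·9 + 0.1769·64 + 0.0508·59 + 0.0887·64 + 0.1826·98 = 48.8760
  x_1 = 0.2414·9 + 1.1817·64 + 0.0900·59 + 0.2088·64 + 0.1634·98 = 112.4831
  x_2 = 0.1895·9 + 0.0510·64 + 1.0793·59 + 0.0760·64 + 0.0737·98 = 80.7362
  x_3 = 0.2142·9 + 0.1763·64 + 0.0928·59 + 1.1108·64 + 0.1504·98 = 104.5198
  x_4 = 0.2113·9 + 0.1437·64 + 0.0814·59 + 0.0750·64 + 1.2130·98 = 139.5769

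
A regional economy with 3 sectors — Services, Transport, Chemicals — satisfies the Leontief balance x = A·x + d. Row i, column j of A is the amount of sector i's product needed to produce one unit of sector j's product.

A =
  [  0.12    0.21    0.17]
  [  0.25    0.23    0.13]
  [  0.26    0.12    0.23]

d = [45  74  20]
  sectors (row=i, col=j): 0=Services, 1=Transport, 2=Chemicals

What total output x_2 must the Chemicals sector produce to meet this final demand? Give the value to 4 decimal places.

82.3885

Form M = I − A:
  [  0.88   -0.21   -0.17]
  [ -0.25    0.77   -0.13]
  [ -0.26   -0.12    0.77]
Leontief inverse L = M⁻¹:
  [  1.3701    0.4322    0.3754]
  [  0.5371    1.5032    0.3724]
  [  0.5463    0.3802    1.4835]
Total output x = L · d:
  x_0 = 1.3701·45 + 0.4322·74 + 0.3754·20 = 101.1420
  x_1 = 0.5371·45 + 1.5032·74 + 0.3724·20 = 142.8520
  x_2 = 0.5463·45 + 0.3802·74 + 1.4835·20 = 82.3885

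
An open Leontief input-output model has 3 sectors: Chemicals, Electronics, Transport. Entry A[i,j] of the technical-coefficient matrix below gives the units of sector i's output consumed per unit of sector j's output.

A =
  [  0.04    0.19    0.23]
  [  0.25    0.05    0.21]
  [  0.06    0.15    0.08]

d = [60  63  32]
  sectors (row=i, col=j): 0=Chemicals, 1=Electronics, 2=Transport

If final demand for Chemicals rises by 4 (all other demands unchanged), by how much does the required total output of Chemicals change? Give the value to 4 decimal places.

Form M = I − A:
  [  0.96   -0.19   -0.23]
  [ -0.25    0.95   -0.21]
  [ -0.06   -0.15    0.92]
Leontief inverse L = M⁻¹:
  [  1.1370    0.2825    0.3487]
  [  0.3274    1.1733    0.3497]
  [  0.1275    0.2097    1.1667]
Total output x = L · d:
  x_0 = 1.1370·60 + 0.2825·63 + 0.3487·32 = 97.1761
  x_1 = 0.3274·60 + 1.1733·63 + 0.3497·32 = 104.7536
  x_2 = 0.1275·60 + 0.2097·63 + 1.1667·32 = 58.1996
Δx_0 = L[0,0] · Δd_0 = 1.1370 · 4 = 4.5481

4.5481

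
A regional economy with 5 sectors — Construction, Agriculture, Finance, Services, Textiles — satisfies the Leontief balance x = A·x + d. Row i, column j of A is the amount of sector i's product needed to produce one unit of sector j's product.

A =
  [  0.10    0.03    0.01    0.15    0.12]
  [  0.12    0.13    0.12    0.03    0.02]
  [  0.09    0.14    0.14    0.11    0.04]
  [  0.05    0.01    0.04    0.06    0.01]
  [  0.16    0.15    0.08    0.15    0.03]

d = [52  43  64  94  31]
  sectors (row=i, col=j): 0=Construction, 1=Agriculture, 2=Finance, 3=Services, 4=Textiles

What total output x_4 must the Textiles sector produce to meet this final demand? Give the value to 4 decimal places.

Form M = I − A:
  [  0.90   -0.03   -0.01   -0.15   -0.12]
  [ -0.12    0.87   -0.12   -0.03   -0.02]
  [ -0.09   -0.14    0.86   -0.11   -0.04]
  [ -0.05   -0.01   -0.04    0.94   -0.01]
  [ -0.16   -0.15   -0.08   -0.15    0.97]
Leontief inverse L = M⁻¹:
  [  1.1649    0.0763    0.0483    0.2179    0.1499]
  [  0.1930    1.1958    0.1790    0.0990    0.0569]
  [  0.1743    0.2165    1.2111    0.1889    0.0779]
  [  0.0741    0.0283    0.0575    1.0870    0.0233]
  [  0.2478    0.2197    0.1444    0.2349    1.0745]
Total output x = L · d:
  x_0 = 1.1649·52 + 0.0763·43 + 0.0483·64 + 0.2179·94 + 0.1499·31 = 92.0717
  x_1 = 0.1930·52 + 1.1958·43 + 0.1790·64 + 0.0990·94 + 0.0569·31 = 83.9815
  x_2 = 0.1743·52 + 0.2165·43 + 1.2111·64 + 0.1889·94 + 0.0779·31 = 116.0519
  x_3 = 0.0741·52 + 0.0283·43 + 0.0575·64 + 1.0870·94 + 0.0233·31 = 111.6544
  x_4 = 0.2478·52 + 0.2197·43 + 0.1444·64 + 0.2349·94 + 1.0745·31 = 86.9701

86.9701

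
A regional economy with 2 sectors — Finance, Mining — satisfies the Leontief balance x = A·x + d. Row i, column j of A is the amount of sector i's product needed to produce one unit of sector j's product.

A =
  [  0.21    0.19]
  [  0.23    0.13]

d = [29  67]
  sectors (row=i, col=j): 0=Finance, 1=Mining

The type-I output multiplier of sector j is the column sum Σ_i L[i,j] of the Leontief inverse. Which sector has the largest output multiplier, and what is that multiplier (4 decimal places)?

Form M = I − A:
  [  0.79   -0.19]
  [ -0.23    0.87]
Leontief inverse L = M⁻¹:
  [  1.3518    0.2952]
  [  0.3574    1.2275]
Total output x = L · d:
  x_0 = 1.3518·29 + 0.2952·67 = 58.9807
  x_1 = 0.3574·29 + 1.2275·67 = 92.6041
Output multipliers (column sums of L):
  Finance: 1.7091
  Mining: 1.5227

Finance (1.7091)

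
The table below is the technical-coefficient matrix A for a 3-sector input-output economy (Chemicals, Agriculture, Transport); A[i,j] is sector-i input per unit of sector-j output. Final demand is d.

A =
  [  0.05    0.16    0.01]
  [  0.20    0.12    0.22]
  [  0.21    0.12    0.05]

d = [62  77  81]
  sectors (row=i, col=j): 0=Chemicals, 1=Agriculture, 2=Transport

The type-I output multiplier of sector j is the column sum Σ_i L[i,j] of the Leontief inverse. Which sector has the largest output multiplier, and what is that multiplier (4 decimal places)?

Form M = I − A:
  [  0.95   -0.16   -0.01]
  [ -0.20    0.88   -0.22]
  [ -0.21   -0.12    0.95]
Leontief inverse L = M⁻¹:
  [  1.1102    0.2101    0.0603]
  [  0.3239    1.2347    0.2893]
  [  0.2863    0.2024    1.1025]
Total output x = L · d:
  x_0 = 1.1102·62 + 0.2101·77 + 0.0603·81 = 89.8958
  x_1 = 0.3239·62 + 1.2347·77 + 0.2893·81 = 138.5911
  x_2 = 0.2863·62 + 0.2024·77 + 1.1025·81 = 122.6411
Output multipliers (column sums of L):
  Chemicals: 1.7204
  Agriculture: 1.6472
  Transport: 1.4522

Chemicals (1.7204)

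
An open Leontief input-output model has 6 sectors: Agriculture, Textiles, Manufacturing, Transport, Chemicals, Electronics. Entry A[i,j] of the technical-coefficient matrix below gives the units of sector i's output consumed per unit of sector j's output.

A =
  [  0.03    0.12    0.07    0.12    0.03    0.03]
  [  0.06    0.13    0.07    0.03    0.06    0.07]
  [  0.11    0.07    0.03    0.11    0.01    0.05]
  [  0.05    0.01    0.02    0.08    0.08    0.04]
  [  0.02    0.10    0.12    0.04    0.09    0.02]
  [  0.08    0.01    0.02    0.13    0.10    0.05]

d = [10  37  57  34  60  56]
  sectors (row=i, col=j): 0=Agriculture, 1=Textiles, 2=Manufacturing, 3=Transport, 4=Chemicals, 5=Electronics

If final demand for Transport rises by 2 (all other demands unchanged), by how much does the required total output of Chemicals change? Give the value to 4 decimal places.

0.1745

Form M = I − A:
  [  0.97   -0.12   -0.07   -0.12   -0.03   -0.03]
  [ -0.06    0.87   -0.07   -0.03   -0.06   -0.07]
  [ -0.11   -0.07    0.97   -0.11   -0.01   -0.05]
  [ -0.05   -0.01   -0.02    0.92   -0.08   -0.04]
  [ -0.02   -0.10   -0.12   -0.04    0.91   -0.02]
  [ -0.08   -0.01   -0.02   -0.13   -0.10    0.95]
Leontief inverse L = M⁻¹:
  [  1.0678    0.1660    0.1022    0.1684    0.0687    0.0599]
  [  0.1005    1.1859    0.1092    0.0836    0.1013    0.1020]
  [  0.1428    0.1131    1.0601    0.1619    0.0464    0.0764]
  [  0.0721    0.0397    0.0458    1.1160    0.1099    0.0569]
  [  0.0589    0.1517    0.1573    0.0873    1.1256    0.0487]
  [  0.1101    0.0503    0.0549    0.1804    0.1413    1.0733]
Total output x = L · d:
  x_0 = 1.0678·10 + 0.1660·37 + 0.1022·57 + 0.1684·34 + 0.0687·60 + 0.0599·56 = 35.8452
  x_1 = 0.1005·10 + 1.1859·37 + 0.1092·57 + 0.0836·34 + 0.1013·60 + 0.1020·56 = 65.7345
  x_2 = 0.1428·10 + 0.1131·37 + 1.0601·57 + 0.1619·34 + 0.0464·60 + 0.0764·56 = 78.6048
  x_3 = 0.0721·10 + 0.0397·37 + 0.0458·57 + 1.1160·34 + 0.1099·60 + 0.0569·56 = 52.5278
  x_4 = 0.0589·10 + 0.1517·37 + 0.1573·57 + 0.0873·34 + 1.1256·60 + 0.0487·56 = 88.3958
  x_5 = 0.1101·10 + 0.0503·37 + 0.0549·57 + 0.1804·34 + 0.1413·60 + 1.0733·56 = 80.8055
Δx_4 = L[4,3] · Δd_3 = 0.0873 · 2 = 0.1745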